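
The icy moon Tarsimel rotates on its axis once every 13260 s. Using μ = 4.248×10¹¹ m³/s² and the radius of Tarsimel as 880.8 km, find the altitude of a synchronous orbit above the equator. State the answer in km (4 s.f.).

A synchronous orbit has period T, so by Kepler's third law a = (μT²/4π²)^(1/3).
μT²/4π² = 4.248×10¹¹ × (1.326×10⁴)² / 39.48 = 1.892×10¹⁸ m³.
a = 1.237×10⁶ m = 1236.8 km.
Altitude h = a − R = 1236.8 − 880.8 = 356.01 km.

h_sync ≈ 356.0 km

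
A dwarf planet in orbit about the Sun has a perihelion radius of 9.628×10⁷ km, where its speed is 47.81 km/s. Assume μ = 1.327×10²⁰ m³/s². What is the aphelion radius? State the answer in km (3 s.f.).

aphelion radius ≈ 4.68×10⁸ km

r_p = 9.628×10¹⁰ m.
Specific energy ε = v²/2 − μ/r = -2.354×10⁸ J/kg, so a = −μ/(2ε) = 2.819×10¹¹ m.
The apsides satisfy r_p + r_a = 2a, so the aphelion radius is 2a − r_p = 4.675×10¹¹ m = 4.6750×10⁸ km.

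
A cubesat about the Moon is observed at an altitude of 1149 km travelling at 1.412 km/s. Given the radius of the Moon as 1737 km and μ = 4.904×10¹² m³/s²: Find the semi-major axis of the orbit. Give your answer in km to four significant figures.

r = 1737 + 1149 = 2886.0 km = 2.886×10⁶ m.
Specific orbital energy ε = v²/2 − μ/r = (1412)²/2 − 4.904×10¹²/2.886×10⁶ = -7.024×10⁵ J/kg.
Since ε = −μ/(2a), a = −μ/(2ε) = 3.491×10⁶ m = 3491.1 km.

a ≈ 3491 km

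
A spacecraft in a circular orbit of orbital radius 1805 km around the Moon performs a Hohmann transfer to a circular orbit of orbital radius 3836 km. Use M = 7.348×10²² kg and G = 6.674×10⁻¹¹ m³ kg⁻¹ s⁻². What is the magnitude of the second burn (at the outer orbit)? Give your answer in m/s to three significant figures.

μ = GM = 6.674×10⁻¹¹ × 7.348×10²² = 4.904×10¹² m³/s².
r₁ = 1805 km = 1.805×10⁶ m.
r₂ = 3836 km = 3.836×10⁶ m.
Transfer ellipse a_t = (r₁ + r₂)/2 = 2.820×10⁶ m.
At r₁: circular v_c1 = √(μ/r₁) = 1648 m/s; transfer-perilune v_p = √[μ(2/r₁ − 1/a_t)] = 1922 m/s.
At r₂: circular v_c2 = √(μ/r₂) = 1131 m/s; transfer-apolune v_a = √[μ(2/r₂ − 1/a_t)] = 904.5 m/s.
Δv₂ = v_c2 − v_a = 226.2 m/s.

Δv ≈ 226 m/s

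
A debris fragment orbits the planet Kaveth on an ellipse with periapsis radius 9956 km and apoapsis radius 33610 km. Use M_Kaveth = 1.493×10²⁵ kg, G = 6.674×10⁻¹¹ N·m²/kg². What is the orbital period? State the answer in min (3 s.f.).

T ≈ 337 min

μ = GM = 6.674×10⁻¹¹ × 1.493×10²⁵ = 9.964×10¹⁴ m³/s².
Semi-major axis a = (r_p + r_a)/2 = (9956.0 + 33610)/2 = 21783 km = 2.178×10⁷ m.
By Kepler's third law T = 2π√(a³/μ) = 2π × 3.221×10³ = 2.024×10⁴ s.
= 337.3 min.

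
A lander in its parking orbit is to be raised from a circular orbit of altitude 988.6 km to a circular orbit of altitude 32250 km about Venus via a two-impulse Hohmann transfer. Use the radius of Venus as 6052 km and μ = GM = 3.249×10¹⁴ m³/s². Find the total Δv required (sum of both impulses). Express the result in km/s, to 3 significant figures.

r₁ = 6052 + 988.6 = 7040.6 km = 7.0406×10⁶ m.
r₂ = 6052 + 32250 = 38302 km = 3.8302×10⁷ m.
Transfer ellipse a_t = (r₁ + r₂)/2 = 2.267×10⁷ m.
At r₁: circular v_c1 = √(μ/r₁) = 6793 m/s; transfer-periapsis v_p = √[μ(2/r₁ − 1/a_t)] = 8830 m/s.
Δv₁ = v_p − v_c1 = 2036 m/s.
At r₂: circular v_c2 = √(μ/r₂) = 2912 m/s; transfer-apoapsis v_a = √[μ(2/r₂ − 1/a_t)] = 1623 m/s.
Δv₂ = v_c2 − v_a = 1289 m/s.
Total Δv = Δv₁ + Δv₂ = 3326 m/s = 3.326 km/s.

Δv_total ≈ 3.33 km/s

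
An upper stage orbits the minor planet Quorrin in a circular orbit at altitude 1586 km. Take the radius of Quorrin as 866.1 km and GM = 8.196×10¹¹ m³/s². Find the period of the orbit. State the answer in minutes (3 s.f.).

r = 866.1 + 1586 = 2452.1 km = 2.4521×10⁶ m.
Kepler's third law: T = 2π√(r³/μ) = 2π√((2.452×10⁶)³ / 8.196×10¹¹).
r³/μ = 1.799×10⁷ s², so T = 2π × 4.241×10³ = 2.665×10⁴ s.
Converting: 2.665×10⁴ s ÷ 60.00 = 444.2 minutes.

T ≈ 444 minutes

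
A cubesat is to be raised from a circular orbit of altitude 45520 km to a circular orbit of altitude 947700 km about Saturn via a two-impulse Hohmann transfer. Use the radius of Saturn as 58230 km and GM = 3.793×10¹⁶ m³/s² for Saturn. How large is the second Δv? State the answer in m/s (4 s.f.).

Δv ≈ 3485 m/s

r₁ = 58230 + 45520 = 103750 km = 1.0375×10⁸ m.
r₂ = 58230 + 947700 = 1005900 km = 1.0059×10⁹ m.
Transfer ellipse a_t = (r₁ + r₂)/2 = 5.548×10⁸ m.
At r₁: circular v_c1 = √(μ/r₁) = 19120 m/s; transfer-perikrone v_p = √[μ(2/r₁ − 1/a_t)] = 25750 m/s.
At r₂: circular v_c2 = √(μ/r₂) = 6141 m/s; transfer-apokrone v_a = √[μ(2/r₂ − 1/a_t)] = 2655 m/s.
Δv₂ = v_c2 − v_a = 3485 m/s.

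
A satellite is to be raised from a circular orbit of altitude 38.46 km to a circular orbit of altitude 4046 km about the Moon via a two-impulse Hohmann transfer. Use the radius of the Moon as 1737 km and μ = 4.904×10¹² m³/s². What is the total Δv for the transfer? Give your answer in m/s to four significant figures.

r₁ = 1737 + 38.46 = 1775.5 km = 1.7755×10⁶ m.
r₂ = 1737 + 4046 = 5783.0 km = 5.7830×10⁶ m.
Transfer ellipse a_t = (r₁ + r₂)/2 = 3.779×10⁶ m.
At r₁: circular v_c1 = √(μ/r₁) = 1662 m/s; transfer-perilune v_p = √[μ(2/r₁ − 1/a_t)] = 2056 m/s.
Δv₁ = v_p − v_c1 = 393.9 m/s.
At r₂: circular v_c2 = √(μ/r₂) = 920.9 m/s; transfer-apolune v_a = √[μ(2/r₂ − 1/a_t)] = 631.2 m/s.
Δv₂ = v_c2 − v_a = 289.7 m/s.
Total Δv = Δv₁ + Δv₂ = 683.6 m/s.

Δv_total ≈ 683.6 m/s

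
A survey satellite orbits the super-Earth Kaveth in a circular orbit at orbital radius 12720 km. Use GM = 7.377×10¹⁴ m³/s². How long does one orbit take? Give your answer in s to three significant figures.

r = 12720 km = 1.272×10⁷ m.
Kepler's third law: T = 2π√(r³/μ) = 2π√((1.272×10⁷)³ / 7.377×10¹⁴).
r³/μ = 2.790×10⁶ s², so T = 2π × 1.670×10³ = 1.049×10⁴ s.

T ≈ 10500 s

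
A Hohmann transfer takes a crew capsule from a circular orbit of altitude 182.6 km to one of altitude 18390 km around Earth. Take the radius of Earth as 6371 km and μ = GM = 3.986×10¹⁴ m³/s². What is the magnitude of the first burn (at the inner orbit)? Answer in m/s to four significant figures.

Δv ≈ 2009 m/s

r₁ = 6371 + 182.6 = 6553.6 km = 6.5536×10⁶ m.
r₂ = 6371 + 18390 = 24761 km = 2.4761×10⁷ m.
Transfer ellipse a_t = (r₁ + r₂)/2 = 1.566×10⁷ m.
At r₁: circular v_c1 = √(μ/r₁) = 7799 m/s; transfer-perigee v_p = √[μ(2/r₁ − 1/a_t)] = 9807 m/s.
Δv₁ = v_p − v_c1 = 2009 m/s.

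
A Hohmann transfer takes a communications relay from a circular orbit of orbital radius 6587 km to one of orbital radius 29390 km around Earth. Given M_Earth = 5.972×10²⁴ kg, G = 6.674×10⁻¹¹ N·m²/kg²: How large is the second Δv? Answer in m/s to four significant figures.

Δv ≈ 1454 m/s

μ = GM = 6.674×10⁻¹¹ × 5.972×10²⁴ = 3.986×10¹⁴ m³/s².
r₁ = 6587 km = 6.587×10⁶ m.
r₂ = 29390 km = 2.939×10⁷ m.
Transfer ellipse a_t = (r₁ + r₂)/2 = 1.799×10⁷ m.
At r₁: circular v_c1 = √(μ/r₁) = 7779 m/s; transfer-perigee v_p = √[μ(2/r₁ − 1/a_t)] = 9943 m/s.
At r₂: circular v_c2 = √(μ/r₂) = 3683 m/s; transfer-apogee v_a = √[μ(2/r₂ − 1/a_t)] = 2228 m/s.
Δv₂ = v_c2 − v_a = 1454 m/s.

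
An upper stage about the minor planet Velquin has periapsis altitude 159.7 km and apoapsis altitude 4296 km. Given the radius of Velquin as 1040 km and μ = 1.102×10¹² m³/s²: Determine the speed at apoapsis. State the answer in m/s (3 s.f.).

r_p = 1040 + 159.7 = 1199.7 km = 1.1997×10⁶ m.
r_a = 1040 + 4296 = 5336.0 km = 5.3360×10⁶ m.
Semi-major axis a = (r_p + r_a)/2 = 3267.8 km = 3.268×10⁶ m.
Vis-viva: v² = μ(2/r − 1/a) = 1.102×10¹² × (3.748×10⁻⁷ − 3.060×10⁻⁷) = 7.582×10⁴ m²/s².
v = 275.4 m/s.

v ≈ 275 m/s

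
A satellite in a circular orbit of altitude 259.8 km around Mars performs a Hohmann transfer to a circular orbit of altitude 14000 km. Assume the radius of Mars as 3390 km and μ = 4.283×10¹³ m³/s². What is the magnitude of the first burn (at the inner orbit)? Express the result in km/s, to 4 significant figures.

Δv ≈ 0.9787 km/s

r₁ = 3390 + 259.8 = 3649.8 km = 3.6498×10⁶ m.
r₂ = 3390 + 14000 = 17390 km = 1.7390×10⁷ m.
Transfer ellipse a_t = (r₁ + r₂)/2 = 1.052×10⁷ m.
At r₁: circular v_c1 = √(μ/r₁) = 3426 m/s; transfer-periapsis v_p = √[μ(2/r₁ − 1/a_t)] = 4404 m/s.
Δv₁ = v_p − v_c1 = 978.7 m/s.
= 0.9787 km/s.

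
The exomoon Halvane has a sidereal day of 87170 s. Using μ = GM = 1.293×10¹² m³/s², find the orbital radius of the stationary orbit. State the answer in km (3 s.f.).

A synchronous orbit has period T, so by Kepler's third law a = (μT²/4π²)^(1/3).
μT²/4π² = 1.293×10¹² × (8.717×10⁴)² / 39.48 = 2.489×10²⁰ m³.
a = 6.290×10⁶ m = 6290.1 km.

r_sync ≈ 6290 km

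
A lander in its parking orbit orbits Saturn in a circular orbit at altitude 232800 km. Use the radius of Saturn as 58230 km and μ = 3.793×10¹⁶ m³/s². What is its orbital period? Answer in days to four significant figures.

T ≈ 1.854 days

r = 58230 + 232800 = 291030 km = 2.9103×10⁸ m.
Kepler's third law: T = 2π√(r³/μ) = 2π√((2.910×10⁸)³ / 3.793×10¹⁶).
r³/μ = 6.499×10⁸ s², so T = 2π × 2.549×10⁴ = 1.602×10⁵ s.
Converting: 1.602×10⁵ s ÷ 86400 = 1.854 days.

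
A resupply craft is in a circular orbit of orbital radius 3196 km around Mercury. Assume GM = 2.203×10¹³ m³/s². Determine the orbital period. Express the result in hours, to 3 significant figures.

r = 3196 km = 3.196×10⁶ m.
Kepler's third law: T = 2π√(r³/μ) = 2π√((3.196×10⁶)³ / 2.203×10¹³).
r³/μ = 1.482×10⁶ s², so T = 2π × 1.217×10³ = 7.649×10³ s.
Converting: 7.649×10³ s ÷ 3600 = 2.125 hours.

T ≈ 2.12 hours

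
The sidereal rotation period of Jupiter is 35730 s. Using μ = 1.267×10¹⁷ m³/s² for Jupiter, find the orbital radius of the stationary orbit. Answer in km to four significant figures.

r_sync ≈ 1.600×10⁵ km

A synchronous orbit has period T, so by Kepler's third law a = (μT²/4π²)^(1/3).
μT²/4π² = 1.267×10¹⁷ × (3.573×10⁴)² / 39.48 = 4.097×10²⁴ m³.
a = 1.600×10⁸ m = 1.6002×10⁵ km.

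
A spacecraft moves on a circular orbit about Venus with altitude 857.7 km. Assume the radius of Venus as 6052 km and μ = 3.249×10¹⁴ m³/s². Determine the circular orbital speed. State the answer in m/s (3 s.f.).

r = 6052 + 857.7 = 6909.7 km = 6.9097×10⁶ m.
For a circular orbit v = √(μ/r) = √(3.249×10¹⁴ / 6.910×10⁶) = √(4.702×10⁷) = 6857 m/s.

v ≈ 6860 m/s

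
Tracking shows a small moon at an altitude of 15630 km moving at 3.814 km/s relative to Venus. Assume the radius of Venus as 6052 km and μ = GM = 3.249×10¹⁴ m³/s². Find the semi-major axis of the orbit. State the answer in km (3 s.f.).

r = 6052 + 15630 = 21682 km = 2.168×10⁷ m.
Vis-viva rearranged: 1/a = 2/r − v²/μ = 9.224×10⁻⁸ − 4.477×10⁻⁸ = 4.747×10⁻⁸ m⁻¹.
a = 2.107×10⁷ m = 21066 km.

a ≈ 21100 km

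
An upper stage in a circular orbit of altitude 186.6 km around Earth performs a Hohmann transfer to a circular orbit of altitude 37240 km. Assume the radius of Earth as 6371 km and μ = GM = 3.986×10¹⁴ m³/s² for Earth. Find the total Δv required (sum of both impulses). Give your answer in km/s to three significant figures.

r₁ = 6371 + 186.6 = 6557.6 km = 6.5576×10⁶ m.
r₂ = 6371 + 37240 = 43611 km = 4.3611×10⁷ m.
Transfer ellipse a_t = (r₁ + r₂)/2 = 2.508×10⁷ m.
At r₁: circular v_c1 = √(μ/r₁) = 7796 m/s; transfer-perigee v_p = √[μ(2/r₁ − 1/a_t)] = 10280 m/s.
Δv₁ = v_p − v_c1 = 2484 m/s.
At r₂: circular v_c2 = √(μ/r₂) = 3023 m/s; transfer-apogee v_a = √[μ(2/r₂ − 1/a_t)] = 1546 m/s.
Δv₂ = v_c2 − v_a = 1477 m/s.
Total Δv = Δv₁ + Δv₂ = 3961 m/s = 3.961 km/s.

Δv_total ≈ 3.96 km/s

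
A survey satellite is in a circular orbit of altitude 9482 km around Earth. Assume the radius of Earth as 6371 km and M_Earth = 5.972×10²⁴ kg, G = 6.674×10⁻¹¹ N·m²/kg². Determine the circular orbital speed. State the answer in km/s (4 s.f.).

μ = GM = 6.674×10⁻¹¹ × 5.972×10²⁴ = 3.986×10¹⁴ m³/s².
r = 6371 + 9482 = 15853 km = 1.5853×10⁷ m.
For a circular orbit v = √(μ/r) = √(3.986×10¹⁴ / 1.585×10⁷) = √(2.514×10⁷) = 5014 m/s.
That is 5.014 km/s.

v ≈ 5.014 km/s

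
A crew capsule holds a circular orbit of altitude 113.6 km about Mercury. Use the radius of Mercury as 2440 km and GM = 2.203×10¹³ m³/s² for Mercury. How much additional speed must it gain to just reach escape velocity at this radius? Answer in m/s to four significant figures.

Δv ≈ 1217 m/s

r = 2440 + 113.6 = 2553.6 km = 2.5536×10⁶ m.
Circular speed v_c = √(μ/r) = 2937 m/s.
Escape speed v_esc = √(2μ/r) = √2 × v_c = 4154 m/s.
Δv = v_esc − v_c = 1217 m/s.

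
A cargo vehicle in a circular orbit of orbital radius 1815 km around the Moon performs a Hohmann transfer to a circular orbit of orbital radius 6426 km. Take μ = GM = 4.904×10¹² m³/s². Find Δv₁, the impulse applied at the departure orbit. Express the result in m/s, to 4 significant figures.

r₁ = 1815 km = 1.815×10⁶ m.
r₂ = 6426 km = 6.426×10⁶ m.
Transfer ellipse a_t = (r₁ + r₂)/2 = 4.120×10⁶ m.
At r₁: circular v_c1 = √(μ/r₁) = 1644 m/s; transfer-perilune v_p = √[μ(2/r₁ − 1/a_t)] = 2053 m/s.
Δv₁ = v_p − v_c1 = 409.0 m/s.

Δv ≈ 409.0 m/s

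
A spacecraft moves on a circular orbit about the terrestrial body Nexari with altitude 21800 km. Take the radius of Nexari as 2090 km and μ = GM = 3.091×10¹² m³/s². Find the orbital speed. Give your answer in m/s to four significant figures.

v ≈ 359.7 m/s

r = 2090 + 21800 = 23890 km = 2.3890×10⁷ m.
For a circular orbit v = √(μ/r) = √(3.091×10¹² / 2.389×10⁷) = √(1.294×10⁵) = 359.7 m/s.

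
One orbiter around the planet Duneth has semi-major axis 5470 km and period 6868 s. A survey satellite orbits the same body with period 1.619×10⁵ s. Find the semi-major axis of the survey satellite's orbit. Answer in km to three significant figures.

Kepler's third law: a³ ∝ T², so a₂ = a₁ (T₂/T₁)^(2/3).
T₂/T₁ = 23.57, (T₂/T₁)^(2/3) = 8.221.
a₂ = 5470 × 8.221 = 44970 km.

a₂ ≈ 45000 km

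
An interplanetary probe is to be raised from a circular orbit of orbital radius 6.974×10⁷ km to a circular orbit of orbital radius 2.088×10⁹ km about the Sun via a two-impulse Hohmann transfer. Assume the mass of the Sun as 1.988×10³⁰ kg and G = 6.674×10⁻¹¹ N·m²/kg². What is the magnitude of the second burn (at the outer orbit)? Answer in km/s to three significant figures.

μ = GM = 6.674×10⁻¹¹ × 1.988×10³⁰ = 1.327×10²⁰ m³/s².
r₁ = 6.974×10⁷ km = 6.974×10¹⁰ m.
r₂ = 2.088×10⁹ km = 2.088×10¹² m.
Transfer ellipse a_t = (r₁ + r₂)/2 = 1.079×10¹² m.
At r₁: circular v_c1 = √(μ/r₁) = 43620 m/s; transfer-perihelion v_p = √[μ(2/r₁ − 1/a_t)] = 60680 m/s.
At r₂: circular v_c2 = √(μ/r₂) = 7971 m/s; transfer-aphelion v_a = √[μ(2/r₂ − 1/a_t)] = 2027 m/s.
Δv₂ = v_c2 − v_a = 5945 m/s.
= 5.945 km/s.

Δv ≈ 5.94 km/s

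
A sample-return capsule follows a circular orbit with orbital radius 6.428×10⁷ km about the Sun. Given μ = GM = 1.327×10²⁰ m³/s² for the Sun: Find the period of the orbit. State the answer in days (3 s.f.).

r = 6.428×10⁷ km = 6.428×10¹⁰ m.
Kepler's third law: T = 2π√(r³/μ) = 2π√((6.428×10¹⁰)³ / 1.327×10²⁰).
r³/μ = 2.002×10¹² s², so T = 2π × 1.415×10⁶ = 8.889×10⁶ s.
Converting: 8.889×10⁶ s ÷ 86400 = 102.9 days.

T ≈ 103 days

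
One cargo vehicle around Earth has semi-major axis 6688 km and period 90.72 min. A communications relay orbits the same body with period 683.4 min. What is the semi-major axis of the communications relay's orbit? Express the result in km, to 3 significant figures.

Kepler's third law: a³ ∝ T², so a₂ = a₁ (T₂/T₁)^(2/3).
T₂/T₁ = 7.533, (T₂/T₁)^(2/3) = 3.843.
a₂ = 6688 × 3.843 = 25700 km.

a₂ ≈ 25700 km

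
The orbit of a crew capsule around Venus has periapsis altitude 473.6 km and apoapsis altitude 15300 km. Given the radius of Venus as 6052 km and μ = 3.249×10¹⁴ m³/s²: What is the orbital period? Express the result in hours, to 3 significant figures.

T ≈ 5.04 hours

r_p = 6052 + 473.6 = 6525.6 km = 6.5256×10⁶ m.
r_a = 6052 + 15300 = 21352 km = 2.1352×10⁷ m.
Semi-major axis a = (r_p + r_a)/2 = (6525.6 + 21352)/2 = 13939 km = 1.394×10⁷ m.
By Kepler's third law T = 2π√(a³/μ) = 2π × 2.887×10³ = 1.814×10⁴ s.
= 5.039 hours.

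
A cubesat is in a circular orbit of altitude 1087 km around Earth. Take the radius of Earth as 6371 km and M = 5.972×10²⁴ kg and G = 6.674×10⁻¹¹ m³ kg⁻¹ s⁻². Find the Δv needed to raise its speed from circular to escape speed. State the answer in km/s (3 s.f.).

Δv ≈ 3.03 km/s

μ = GM = 6.674×10⁻¹¹ × 5.972×10²⁴ = 3.986×10¹⁴ m³/s².
r = 6371 + 1087 = 7458.0 km = 7.4580×10⁶ m.
Circular speed v_c = √(μ/r) = 7310 m/s.
Escape speed v_esc = √(2μ/r) = √2 × v_c = 10340 m/s.
Δv = v_esc − v_c = 3028 m/s = 3.028 km/s.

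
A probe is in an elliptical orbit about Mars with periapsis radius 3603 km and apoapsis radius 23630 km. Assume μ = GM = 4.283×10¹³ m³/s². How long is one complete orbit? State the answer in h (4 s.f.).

T ≈ 13.40 h

Semi-major axis a = (r_p + r_a)/2 = (3603.0 + 23630)/2 = 13616 km = 1.362×10⁷ m.
By Kepler's third law T = 2π√(a³/μ) = 2π × 7.678×10³ = 4.824×10⁴ s.
= 13.40 h.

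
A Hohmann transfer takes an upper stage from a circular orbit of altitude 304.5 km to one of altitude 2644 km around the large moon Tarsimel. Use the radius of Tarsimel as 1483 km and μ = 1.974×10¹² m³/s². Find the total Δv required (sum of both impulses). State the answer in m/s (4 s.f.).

r₁ = 1483 + 304.5 = 1787.5 km = 1.7875×10⁶ m.
r₂ = 1483 + 2644 = 4127.0 km = 4.1270×10⁶ m.
Transfer ellipse a_t = (r₁ + r₂)/2 = 2.957×10⁶ m.
At r₁: circular v_c1 = √(μ/r₁) = 1051 m/s; transfer-periapsis v_p = √[μ(2/r₁ − 1/a_t)] = 1241 m/s.
Δv₁ = v_p − v_c1 = 190.6 m/s.
At r₂: circular v_c2 = √(μ/r₂) = 691.6 m/s; transfer-apoapsis v_a = √[μ(2/r₂ − 1/a_t)] = 537.7 m/s.
Δv₂ = v_c2 − v_a = 153.9 m/s.
Total Δv = Δv₁ + Δv₂ = 344.5 m/s.

Δv_total ≈ 344.5 m/s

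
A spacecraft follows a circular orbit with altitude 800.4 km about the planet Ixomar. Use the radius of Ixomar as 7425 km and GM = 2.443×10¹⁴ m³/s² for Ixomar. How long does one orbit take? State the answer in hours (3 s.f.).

T ≈ 2.63 hours

r = 7425 + 800.4 = 8225.4 km = 8.2254×10⁶ m.
Kepler's third law: T = 2π√(r³/μ) = 2π√((8.225×10⁶)³ / 2.443×10¹⁴).
r³/μ = 2.278×10⁶ s², so T = 2π × 1.509×10³ = 9.483×10³ s.
Converting: 9.483×10³ s ÷ 3600 = 2.634 hours.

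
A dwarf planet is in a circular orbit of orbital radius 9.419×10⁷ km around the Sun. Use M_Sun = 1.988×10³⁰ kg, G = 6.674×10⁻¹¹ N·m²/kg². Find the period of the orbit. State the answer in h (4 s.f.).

T ≈ 4380 h

μ = GM = 6.674×10⁻¹¹ × 1.988×10³⁰ = 1.327×10²⁰ m³/s².
r = 9.419×10⁷ km = 9.419×10¹⁰ m.
Kepler's third law: T = 2π√(r³/μ) = 2π√((9.419×10¹⁰)³ / 1.327×10²⁰).
r³/μ = 6.298×10¹² s², so T = 2π × 2.510×10⁶ = 1.577×10⁷ s.
Converting: 1.577×10⁷ s ÷ 3600 = 4380 h.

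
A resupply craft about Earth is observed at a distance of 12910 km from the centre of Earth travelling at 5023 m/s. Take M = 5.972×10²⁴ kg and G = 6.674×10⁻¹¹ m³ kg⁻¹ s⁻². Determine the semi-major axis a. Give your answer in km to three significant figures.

a ≈ 10900 km

μ = GM = 6.674×10⁻¹¹ × 5.972×10²⁴ = 3.986×10¹⁴ m³/s².
r = 1.291×10⁷ m.
Vis-viva rearranged: 1/a = 2/r − v²/μ = 1.549×10⁻⁷ − 6.330×10⁻⁸ = 9.162×10⁻⁸ m⁻¹.
a = 1.092×10⁷ m = 10915 km.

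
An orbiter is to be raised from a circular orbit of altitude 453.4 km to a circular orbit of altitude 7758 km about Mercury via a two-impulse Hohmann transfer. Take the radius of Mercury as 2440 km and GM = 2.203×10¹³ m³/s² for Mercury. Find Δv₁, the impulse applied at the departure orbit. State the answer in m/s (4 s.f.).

Δv ≈ 684.8 m/s

r₁ = 2440 + 453.4 = 2893.4 km = 2.8934×10⁶ m.
r₂ = 2440 + 7758 = 10198 km = 1.0198×10⁷ m.
Transfer ellipse a_t = (r₁ + r₂)/2 = 6.546×10⁶ m.
At r₁: circular v_c1 = √(μ/r₁) = 2759 m/s; transfer-periherm v_p = √[μ(2/r₁ − 1/a_t)] = 3444 m/s.
Δv₁ = v_p − v_c1 = 684.8 m/s.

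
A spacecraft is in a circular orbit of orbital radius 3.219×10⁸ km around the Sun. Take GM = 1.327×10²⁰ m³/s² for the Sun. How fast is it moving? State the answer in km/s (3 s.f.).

r = 3.219×10⁸ km = 3.219×10¹¹ m.
For a circular orbit v = √(μ/r) = √(1.327×10²⁰ / 3.219×10¹¹) = √(4.122×10⁸) = 20300 m/s.
That is 20.30 km/s.

v ≈ 20.3 km/s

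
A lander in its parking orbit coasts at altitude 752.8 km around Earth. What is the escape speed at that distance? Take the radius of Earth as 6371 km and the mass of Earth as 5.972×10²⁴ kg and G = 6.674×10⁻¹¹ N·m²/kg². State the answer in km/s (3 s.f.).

v_esc ≈ 10.6 km/s

μ = GM = 6.674×10⁻¹¹ × 5.972×10²⁴ = 3.986×10¹⁴ m³/s².
r = 6371 + 752.8 = 7123.8 km = 7.1238×10⁶ m.
Escape speed v_esc = √(2μ/r) = √(2 × 3.986×10¹⁴ / 7.124×10⁶) = √(1.119×10⁸) = 10580 m/s.
= 10.58 km/s.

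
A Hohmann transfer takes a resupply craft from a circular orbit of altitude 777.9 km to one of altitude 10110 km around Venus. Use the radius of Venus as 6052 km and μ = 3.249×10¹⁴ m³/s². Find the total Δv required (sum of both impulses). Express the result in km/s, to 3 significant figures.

r₁ = 6052 + 777.9 = 6829.9 km = 6.8299×10⁶ m.
r₂ = 6052 + 10110 = 16162 km = 1.6162×10⁷ m.
Transfer ellipse a_t = (r₁ + r₂)/2 = 1.150×10⁷ m.
At r₁: circular v_c1 = √(μ/r₁) = 6897 m/s; transfer-periapsis v_p = √[μ(2/r₁ − 1/a_t)] = 8178 m/s.
Δv₁ = v_p − v_c1 = 1281 m/s.
At r₂: circular v_c2 = √(μ/r₂) = 4484 m/s; transfer-apoapsis v_a = √[μ(2/r₂ − 1/a_t)] = 3456 m/s.
Δv₂ = v_c2 − v_a = 1028 m/s.
Total Δv = Δv₁ + Δv₂ = 2308 m/s = 2.308 km/s.

Δv_total ≈ 2.31 km/s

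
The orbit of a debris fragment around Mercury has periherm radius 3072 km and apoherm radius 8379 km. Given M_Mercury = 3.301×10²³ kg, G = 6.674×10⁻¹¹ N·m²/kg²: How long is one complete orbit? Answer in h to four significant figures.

T ≈ 5.094 h

μ = GM = 6.674×10⁻¹¹ × 3.301×10²³ = 2.203×10¹³ m³/s².
Semi-major axis a = (r_p + r_a)/2 = (3072.0 + 8379.0)/2 = 5725.5 km = 5.726×10⁶ m.
By Kepler's third law T = 2π√(a³/μ) = 2π × 2.919×10³ = 1.834×10⁴ s.
= 5.094 h.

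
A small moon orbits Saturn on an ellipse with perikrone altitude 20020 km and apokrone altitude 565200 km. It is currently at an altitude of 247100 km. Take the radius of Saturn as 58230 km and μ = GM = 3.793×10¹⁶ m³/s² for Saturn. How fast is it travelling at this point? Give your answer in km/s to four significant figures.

r_p = 58230 + 20020 = 78250 km = 7.8250×10⁷ m.
r_a = 58230 + 565200 = 623430 km = 6.2343×10⁸ m.
r = 58230 + 247100 = 3.0533×10⁵ km = 3.053×10⁸ m.
Semi-major axis a = (r_p + r_a)/2 = 3.5084×10⁵ km = 3.508×10⁸ m.
Vis-viva: v² = μ(2/r − 1/a) = 3.793×10¹⁶ × (6.550×10⁻⁹ − 2.850×10⁻⁹) = 1.403×10⁸ m²/s².
v = 11850 m/s = 11.85 km/s.

v ≈ 11.85 km/s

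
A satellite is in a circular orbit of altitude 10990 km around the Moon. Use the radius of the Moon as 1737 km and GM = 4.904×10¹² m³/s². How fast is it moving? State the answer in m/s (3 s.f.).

r = 1737 + 10990 = 12727 km = 1.2727×10⁷ m.
For a circular orbit v = √(μ/r) = √(4.904×10¹² / 1.273×10⁷) = √(3.853×10⁵) = 620.7 m/s.

v ≈ 621 m/s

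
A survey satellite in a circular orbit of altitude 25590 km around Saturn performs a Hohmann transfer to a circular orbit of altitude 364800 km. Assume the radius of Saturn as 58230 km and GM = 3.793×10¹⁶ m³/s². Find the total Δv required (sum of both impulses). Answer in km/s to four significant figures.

r₁ = 58230 + 25590 = 83820 km = 8.3820×10⁷ m.
r₂ = 58230 + 364800 = 423030 km = 4.2303×10⁸ m.
Transfer ellipse a_t = (r₁ + r₂)/2 = 2.534×10⁸ m.
At r₁: circular v_c1 = √(μ/r₁) = 21270 m/s; transfer-perikrone v_p = √[μ(2/r₁ − 1/a_t)] = 27480 m/s.
Δv₁ = v_p − v_c1 = 6211 m/s.
At r₂: circular v_c2 = √(μ/r₂) = 9469 m/s; transfer-apokrone v_a = √[μ(2/r₂ − 1/a_t)] = 5446 m/s.
Δv₂ = v_c2 − v_a = 4023 m/s.
Total Δv = Δv₁ + Δv₂ = 10230 m/s = 10.23 km/s.

Δv_total ≈ 10.23 km/s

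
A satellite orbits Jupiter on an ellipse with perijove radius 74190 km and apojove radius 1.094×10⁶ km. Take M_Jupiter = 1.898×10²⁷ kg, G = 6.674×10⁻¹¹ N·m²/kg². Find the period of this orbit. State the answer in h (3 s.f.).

T ≈ 69.2 h

μ = GM = 6.674×10⁻¹¹ × 1.898×10²⁷ = 1.267×10¹⁷ m³/s².
Semi-major axis a = (r_p + r_a)/2 = (74190 + 1.0940×10⁶)/2 = 5.8410×10⁵ km = 5.841×10⁸ m.
By Kepler's third law T = 2π√(a³/μ) = 2π × 3.966×10⁴ = 2.492×10⁵ s.
= 69.22 h.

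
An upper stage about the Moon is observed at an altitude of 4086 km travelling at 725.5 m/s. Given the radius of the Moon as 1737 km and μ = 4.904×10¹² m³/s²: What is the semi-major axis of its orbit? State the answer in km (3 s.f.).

r = 1737 + 4086 = 5823.0 km = 5.823×10⁶ m.
Vis-viva rearranged: 1/a = 2/r − v²/μ = 3.435×10⁻⁷ − 1.073×10⁻⁷ = 2.361×10⁻⁷ m⁻¹.
a = 4.235×10⁶ m = 4234.9 km.

a ≈ 4230 km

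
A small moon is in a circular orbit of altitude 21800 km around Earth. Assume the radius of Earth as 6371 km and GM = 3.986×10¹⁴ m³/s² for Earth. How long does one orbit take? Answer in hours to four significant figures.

T ≈ 13.07 hours

r = 6371 + 21800 = 28171 km = 2.8171×10⁷ m.
Kepler's third law: T = 2π√(r³/μ) = 2π√((2.817×10⁷)³ / 3.986×10¹⁴).
r³/μ = 5.609×10⁷ s², so T = 2π × 7.489×10³ = 4.706×10⁴ s.
Converting: 4.706×10⁴ s ÷ 3600 = 13.07 hours.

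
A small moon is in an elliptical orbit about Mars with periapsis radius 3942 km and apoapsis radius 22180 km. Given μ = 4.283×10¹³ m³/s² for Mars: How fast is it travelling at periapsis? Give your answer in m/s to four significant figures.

Semi-major axis a = (r_p + r_a)/2 = 13061 km = 1.306×10⁷ m.
Vis-viva: v² = μ(2/r − 1/a) = 4.283×10¹³ × (5.074×10⁻⁷ − 7.656×10⁻⁸) = 1.845×10⁷ m²/s².
v = 4295 m/s.

v ≈ 4295 m/s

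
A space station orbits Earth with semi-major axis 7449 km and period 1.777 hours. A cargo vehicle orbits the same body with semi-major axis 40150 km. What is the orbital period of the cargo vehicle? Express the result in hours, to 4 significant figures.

Kepler's third law: T² ∝ a³, so T₂ = T₁ (a₂/a₁)^(3/2).
a₂/a₁ = 5.390, (a₂/a₁)^(3/2) = 12.51.
T₂ = 1.777 × 12.51 = 22.24 hours.

T₂ ≈ 22.24 hours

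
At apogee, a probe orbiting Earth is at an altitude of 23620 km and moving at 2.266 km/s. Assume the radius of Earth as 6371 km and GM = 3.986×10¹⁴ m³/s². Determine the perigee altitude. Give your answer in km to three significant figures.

perigee altitude ≈ 809 km

r_a = 6371 + 23620 = 29991 km = 2.999×10⁷ m.
Specific energy ε = v²/2 − μ/r = -1.072×10⁷ J/kg, so a = −μ/(2ε) = 1.859×10⁷ m.
The apsides satisfy r_p + r_a = 2a, so the perigee radius is 2a − r_a = 7.180×10⁶ m = 7180.5 km.
Perigee altitude = 7180.5 − 6371 = 809.48 km.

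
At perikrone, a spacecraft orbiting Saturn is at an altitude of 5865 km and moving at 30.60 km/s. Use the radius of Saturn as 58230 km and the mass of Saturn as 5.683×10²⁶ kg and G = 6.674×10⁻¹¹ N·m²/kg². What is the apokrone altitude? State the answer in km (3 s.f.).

apokrone altitude ≈ 1.85×10⁵ km

μ = GM = 6.674×10⁻¹¹ × 5.683×10²⁶ = 3.793×10¹⁶ m³/s².
r_p = 58230 + 5865 = 64095 km = 6.410×10⁷ m.
Specific energy ε = v²/2 − μ/r = -1.236×10⁸ J/kg, so a = −μ/(2ε) = 1.535×10⁸ m.
The apsides satisfy r_p + r_a = 2a, so the apokrone radius is 2a − r_p = 2.428×10⁸ m = 2.4284×10⁵ km.
Apokrone altitude = 2.4284×10⁵ − 58230 = 1.8461×10⁵ km.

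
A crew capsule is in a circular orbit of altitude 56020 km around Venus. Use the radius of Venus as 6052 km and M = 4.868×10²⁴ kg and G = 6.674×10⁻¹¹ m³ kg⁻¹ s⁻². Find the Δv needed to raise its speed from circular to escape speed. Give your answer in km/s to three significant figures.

μ = GM = 6.674×10⁻¹¹ × 4.868×10²⁴ = 3.249×10¹⁴ m³/s².
r = 6052 + 56020 = 62072 km = 6.2072×10⁷ m.
Circular speed v_c = √(μ/r) = 2288 m/s.
Escape speed v_esc = √(2μ/r) = √2 × v_c = 3235 m/s.
Δv = v_esc − v_c = 947.6 m/s = 0.9476 km/s.

Δv ≈ 0.948 km/s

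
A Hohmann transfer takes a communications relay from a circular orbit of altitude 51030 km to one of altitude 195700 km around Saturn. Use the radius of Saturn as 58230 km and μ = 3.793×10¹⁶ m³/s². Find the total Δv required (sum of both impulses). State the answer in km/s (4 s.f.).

r₁ = 58230 + 51030 = 109260 km = 1.0926×10⁸ m.
r₂ = 58230 + 195700 = 253930 km = 2.5393×10⁸ m.
Transfer ellipse a_t = (r₁ + r₂)/2 = 1.816×10⁸ m.
At r₁: circular v_c1 = √(μ/r₁) = 18630 m/s; transfer-perikrone v_p = √[μ(2/r₁ − 1/a_t)] = 22030 m/s.
Δv₁ = v_p − v_c1 = 3401 m/s.
At r₂: circular v_c2 = √(μ/r₂) = 12220 m/s; transfer-apokrone v_a = √[μ(2/r₂ − 1/a_t)] = 9480 m/s.
Δv₂ = v_c2 − v_a = 2742 m/s.
Total Δv = Δv₁ + Δv₂ = 6142 m/s = 6.142 km/s.

Δv_total ≈ 6.142 km/s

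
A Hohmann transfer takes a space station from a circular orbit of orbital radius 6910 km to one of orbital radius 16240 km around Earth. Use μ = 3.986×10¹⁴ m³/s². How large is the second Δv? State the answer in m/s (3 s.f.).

r₁ = 6910 km = 6.910×10⁶ m.
r₂ = 16240 km = 1.624×10⁷ m.
Transfer ellipse a_t = (r₁ + r₂)/2 = 1.158×10⁷ m.
At r₁: circular v_c1 = √(μ/r₁) = 7595 m/s; transfer-perigee v_p = √[μ(2/r₁ − 1/a_t)] = 8996 m/s.
At r₂: circular v_c2 = √(μ/r₂) = 4954 m/s; transfer-apogee v_a = √[μ(2/r₂ − 1/a_t)] = 3828 m/s.
Δv₂ = v_c2 − v_a = 1126 m/s.

Δv ≈ 1130 m/s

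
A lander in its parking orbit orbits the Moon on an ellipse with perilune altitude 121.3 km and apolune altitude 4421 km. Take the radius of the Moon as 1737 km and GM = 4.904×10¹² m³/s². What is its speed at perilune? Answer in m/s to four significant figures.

r_p = 1737 + 121.3 = 1858.3 km = 1.8583×10⁶ m.
r_a = 1737 + 4421 = 6158.0 km = 6.1580×10⁶ m.
Semi-major axis a = (r_p + r_a)/2 = 4008.2 km = 4.008×10⁶ m.
Vis-viva: v² = μ(2/r − 1/a) = 4.904×10¹² × (1.076×10⁻⁶ − 2.495×10⁻⁷) = 4.054×10⁶ m²/s².
v = 2014 m/s.

v ≈ 2014 m/s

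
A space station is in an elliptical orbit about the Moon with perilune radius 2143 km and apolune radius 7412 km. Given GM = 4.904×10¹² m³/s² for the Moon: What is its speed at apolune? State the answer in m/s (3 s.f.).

Semi-major axis a = (r_p + r_a)/2 = 4777.5 km = 4.778×10⁶ m.
Vis-viva: v² = μ(2/r − 1/a) = 4.904×10¹² × (2.698×10⁻⁷ − 2.093×10⁻⁷) = 2.968×10⁵ m²/s².
v = 544.8 m/s.

v ≈ 545 m/s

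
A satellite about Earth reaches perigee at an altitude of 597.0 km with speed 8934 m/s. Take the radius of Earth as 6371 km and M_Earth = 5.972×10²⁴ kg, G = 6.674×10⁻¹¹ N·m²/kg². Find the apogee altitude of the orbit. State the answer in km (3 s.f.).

apogee altitude ≈ 9710 km

μ = GM = 6.674×10⁻¹¹ × 5.972×10²⁴ = 3.986×10¹⁴ m³/s².
r_p = 6371 + 597.0 = 6968.0 km = 6.968×10⁶ m.
Specific energy ε = v²/2 − μ/r = -1.729×10⁷ J/kg, so a = −μ/(2ε) = 1.152×10⁷ m.
The apsides satisfy r_p + r_a = 2a, so the apogee radius is 2a − r_p = 1.608×10⁷ m = 16081 km.
Apogee altitude = 16081 − 6371 = 9710.4 km.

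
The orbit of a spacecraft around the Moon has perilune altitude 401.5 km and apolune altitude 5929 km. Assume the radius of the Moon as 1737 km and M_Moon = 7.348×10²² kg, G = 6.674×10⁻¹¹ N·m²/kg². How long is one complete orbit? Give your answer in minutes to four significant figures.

T ≈ 513.3 minutes

μ = GM = 6.674×10⁻¹¹ × 7.348×10²² = 4.904×10¹² m³/s².
r_p = 1737 + 401.5 = 2138.5 km = 2.1385×10⁶ m.
r_a = 1737 + 5929 = 7666.0 km = 7.6660×10⁶ m.
Semi-major axis a = (r_p + r_a)/2 = (2138.5 + 7666.0)/2 = 4902.2 km = 4.902×10⁶ m.
By Kepler's third law T = 2π√(a³/μ) = 2π × 4.901×10³ = 3.080×10⁴ s.
= 513.3 minutes.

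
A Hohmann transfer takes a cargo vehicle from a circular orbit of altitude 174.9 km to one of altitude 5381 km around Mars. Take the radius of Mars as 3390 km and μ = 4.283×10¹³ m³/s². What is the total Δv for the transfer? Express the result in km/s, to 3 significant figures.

Δv_total ≈ 1.20 km/s

r₁ = 3390 + 174.9 = 3564.9 km = 3.5649×10⁶ m.
r₂ = 3390 + 5381 = 8771.0 km = 8.7710×10⁶ m.
Transfer ellipse a_t = (r₁ + r₂)/2 = 6.168×10⁶ m.
At r₁: circular v_c1 = √(μ/r₁) = 3466 m/s; transfer-periapsis v_p = √[μ(2/r₁ − 1/a_t)] = 4133 m/s.
Δv₁ = v_p − v_c1 = 667.2 m/s.
At r₂: circular v_c2 = √(μ/r₂) = 2210 m/s; transfer-apoapsis v_a = √[μ(2/r₂ − 1/a_t)] = 1680 m/s.
Δv₂ = v_c2 − v_a = 529.8 m/s.
Total Δv = Δv₁ + Δv₂ = 1197 m/s = 1.197 km/s.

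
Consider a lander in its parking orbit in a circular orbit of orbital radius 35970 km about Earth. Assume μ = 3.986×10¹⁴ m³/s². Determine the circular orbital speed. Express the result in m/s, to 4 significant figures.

r = 35970 km = 3.597×10⁷ m.
For a circular orbit v = √(μ/r) = √(3.986×10¹⁴ / 3.597×10⁷) = √(1.108×10⁷) = 3329 m/s.

v ≈ 3329 m/s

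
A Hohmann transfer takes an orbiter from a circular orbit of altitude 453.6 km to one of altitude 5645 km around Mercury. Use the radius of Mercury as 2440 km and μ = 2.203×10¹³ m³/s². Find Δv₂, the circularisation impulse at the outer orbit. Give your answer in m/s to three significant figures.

Δv ≈ 452 m/s

r₁ = 2440 + 453.6 = 2893.6 km = 2.8936×10⁶ m.
r₂ = 2440 + 5645 = 8085.0 km = 8.0850×10⁶ m.
Transfer ellipse a_t = (r₁ + r₂)/2 = 5.489×10⁶ m.
At r₁: circular v_c1 = √(μ/r₁) = 2759 m/s; transfer-periherm v_p = √[μ(2/r₁ − 1/a_t)] = 3349 m/s.
At r₂: circular v_c2 = √(μ/r₂) = 1651 m/s; transfer-apoherm v_a = √[μ(2/r₂ − 1/a_t)] = 1198 m/s.
Δv₂ = v_c2 − v_a = 452.2 m/s.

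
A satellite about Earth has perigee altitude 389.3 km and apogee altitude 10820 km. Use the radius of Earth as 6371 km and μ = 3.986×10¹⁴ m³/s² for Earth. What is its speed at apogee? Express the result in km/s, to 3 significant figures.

v ≈ 3.62 km/s

r_p = 6371 + 389.3 = 6760.3 km = 6.7603×10⁶ m.
r_a = 6371 + 10820 = 17191 km = 1.7191×10⁷ m.
Semi-major axis a = (r_p + r_a)/2 = 11976 km = 1.198×10⁷ m.
Vis-viva: v² = μ(2/r − 1/a) = 3.986×10¹⁴ × (1.163×10⁻⁷ − 8.350×10⁻⁸) = 1.309×10⁷ m²/s².
v = 3618 m/s = 3.618 km/s.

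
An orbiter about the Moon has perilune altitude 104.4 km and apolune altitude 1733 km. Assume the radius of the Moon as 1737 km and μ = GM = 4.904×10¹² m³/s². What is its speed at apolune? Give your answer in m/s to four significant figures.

v ≈ 989.9 m/s

r_p = 1737 + 104.4 = 1841.4 km = 1.8414×10⁶ m.
r_a = 1737 + 1733 = 3470.0 km = 3.4700×10⁶ m.
Semi-major axis a = (r_p + r_a)/2 = 2655.7 km = 2.656×10⁶ m.
Vis-viva: v² = μ(2/r − 1/a) = 4.904×10¹² × (5.764×10⁻⁷ − 3.765×10⁻⁷) = 9.799×10⁵ m²/s².
v = 989.9 m/s.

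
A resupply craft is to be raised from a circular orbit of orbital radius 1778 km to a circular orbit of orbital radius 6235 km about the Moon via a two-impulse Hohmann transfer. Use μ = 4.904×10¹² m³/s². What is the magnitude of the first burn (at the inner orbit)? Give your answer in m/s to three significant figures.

Δv ≈ 411 m/s

r₁ = 1778 km = 1.778×10⁶ m.
r₂ = 6235 km = 6.235×10⁶ m.
Transfer ellipse a_t = (r₁ + r₂)/2 = 4.006×10⁶ m.
At r₁: circular v_c1 = √(μ/r₁) = 1661 m/s; transfer-perilune v_p = √[μ(2/r₁ − 1/a_t)] = 2072 m/s.
Δv₁ = v_p − v_c1 = 411.0 m/s.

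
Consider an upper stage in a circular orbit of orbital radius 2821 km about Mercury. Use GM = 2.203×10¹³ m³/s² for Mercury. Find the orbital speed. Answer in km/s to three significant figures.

v ≈ 2.79 km/s

r = 2821 km = 2.821×10⁶ m.
For a circular orbit v = √(μ/r) = √(2.203×10¹³ / 2.821×10⁶) = √(7.809×10⁶) = 2795 m/s.
That is 2.795 km/s.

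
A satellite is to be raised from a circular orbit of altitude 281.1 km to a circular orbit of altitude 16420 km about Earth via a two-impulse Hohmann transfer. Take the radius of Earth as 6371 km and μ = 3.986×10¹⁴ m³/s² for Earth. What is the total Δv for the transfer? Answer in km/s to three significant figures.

r₁ = 6371 + 281.1 = 6652.1 km = 6.6521×10⁶ m.
r₂ = 6371 + 16420 = 22791 km = 2.2791×10⁷ m.
Transfer ellipse a_t = (r₁ + r₂)/2 = 1.472×10⁷ m.
At r₁: circular v_c1 = √(μ/r₁) = 7741 m/s; transfer-perigee v_p = √[μ(2/r₁ − 1/a_t)] = 9632 m/s.
Δv₁ = v_p − v_c1 = 1891 m/s.
At r₂: circular v_c2 = √(μ/r₂) = 4182 m/s; transfer-apogee v_a = √[μ(2/r₂ − 1/a_t)] = 2811 m/s.
Δv₂ = v_c2 − v_a = 1371 m/s.
Total Δv = Δv₁ + Δv₂ = 3261 m/s = 3.261 km/s.

Δv_total ≈ 3.26 km/s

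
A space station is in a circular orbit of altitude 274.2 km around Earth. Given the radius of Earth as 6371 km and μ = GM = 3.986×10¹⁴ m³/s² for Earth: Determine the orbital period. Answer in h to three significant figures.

r = 6371 + 274.2 = 6645.2 km = 6.6452×10⁶ m.
Kepler's third law: T = 2π√(r³/μ) = 2π√((6.645×10⁶)³ / 3.986×10¹⁴).
r³/μ = 7.362×10⁵ s², so T = 2π × 8.580×10² = 5.391×10³ s.
Converting: 5.391×10³ s ÷ 3600 = 1.498 h.

T ≈ 1.50 h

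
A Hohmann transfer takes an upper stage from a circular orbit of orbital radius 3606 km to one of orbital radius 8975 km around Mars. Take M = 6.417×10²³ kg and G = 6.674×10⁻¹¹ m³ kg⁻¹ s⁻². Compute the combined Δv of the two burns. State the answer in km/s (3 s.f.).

Δv_total ≈ 1.20 km/s

μ = GM = 6.674×10⁻¹¹ × 6.417×10²³ = 4.283×10¹³ m³/s².
r₁ = 3606 km = 3.606×10⁶ m.
r₂ = 8975 km = 8.975×10⁶ m.
Transfer ellipse a_t = (r₁ + r₂)/2 = 6.290×10⁶ m.
At r₁: circular v_c1 = √(μ/r₁) = 3446 m/s; transfer-periapsis v_p = √[μ(2/r₁ − 1/a_t)] = 4116 m/s.
Δv₁ = v_p − v_c1 = 670.2 m/s.
At r₂: circular v_c2 = √(μ/r₂) = 2184 m/s; transfer-apoapsis v_a = √[μ(2/r₂ − 1/a_t)] = 1654 m/s.
Δv₂ = v_c2 − v_a = 530.5 m/s.
Total Δv = Δv₁ + Δv₂ = 1201 m/s = 1.201 km/s.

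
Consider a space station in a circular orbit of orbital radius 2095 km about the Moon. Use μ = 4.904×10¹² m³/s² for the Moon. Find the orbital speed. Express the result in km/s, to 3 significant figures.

r = 2095 km = 2.095×10⁶ m.
For a circular orbit v = √(μ/r) = √(4.904×10¹² / 2.095×10⁶) = √(2.341×10⁶) = 1530 m/s.
That is 1.530 km/s.

v ≈ 1.53 km/s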